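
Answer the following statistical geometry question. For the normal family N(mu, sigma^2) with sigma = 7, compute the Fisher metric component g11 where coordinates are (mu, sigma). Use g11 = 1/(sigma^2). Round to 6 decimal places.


For the 2-parameter normal family, the Fisher metric has:
  g11 = 1/sigma^2, g22 = 2/sigma^2.
sigma = 7, sigma^2 = 49.
g11 = 0.020408

0.020408


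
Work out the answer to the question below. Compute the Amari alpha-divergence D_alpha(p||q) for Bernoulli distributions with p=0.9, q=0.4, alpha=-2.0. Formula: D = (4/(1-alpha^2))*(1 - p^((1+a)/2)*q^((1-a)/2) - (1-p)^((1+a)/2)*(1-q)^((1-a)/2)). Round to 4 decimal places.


Amari alpha-divergence:
D = (4/(1-alpha^2))*(1 - p^((1+a)/2)*q^((1-a)/2) - (1-p)^((1+a)/2)*(1-q)^((1-a)/2)).
alpha = -2.0, p = 0.9, q = 0.4.
e1 = (1+alpha)/2 = -0.5, e2 = (1-alpha)/2 = 1.5.
t1 = p^e1 * q^e2 = 0.9^-0.5 * 0.4^1.5 = 0.266667.
t2 = (1-p)^e1 * (1-q)^e2 = 0.1^-0.5 * 0.6^1.5 = 1.469694.
4/(1-alpha^2) = -1.333333.
D = -1.333333*(1 - 0.266667 - 1.469694) = 0.9818

0.9818


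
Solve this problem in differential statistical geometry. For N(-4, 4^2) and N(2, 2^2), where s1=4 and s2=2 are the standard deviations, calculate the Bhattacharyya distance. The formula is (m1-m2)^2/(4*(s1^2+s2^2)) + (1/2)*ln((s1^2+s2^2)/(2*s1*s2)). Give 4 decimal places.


Bhattacharyya distance between two Gaussians:
DB = (m1-m2)^2/(4*(s1^2+s2^2)) + (1/2)*ln((s1^2+s2^2)/(2*s1*s2)).
(m1-m2)^2 = (-6)^2 = 36.
s1^2+s2^2 = 16 + 4 = 20.
term1 = 36/80 = 0.45.
term2 = 0.5*ln(20/16.0) = 0.111572.
DB = 0.45 + 0.111572 = 0.5616

0.5616


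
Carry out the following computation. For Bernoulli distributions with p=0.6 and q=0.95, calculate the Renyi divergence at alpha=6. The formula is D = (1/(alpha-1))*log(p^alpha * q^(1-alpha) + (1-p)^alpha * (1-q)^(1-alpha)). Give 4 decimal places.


Renyi divergence of order alpha between Bernoulli distributions:
D = (1/(alpha-1))*log(p^alpha * q^(1-alpha) + (1-p)^alpha * (1-q)^(1-alpha)).
alpha = 6, p = 0.6, q = 0.95.
p^alpha * q^(1-alpha) = 0.6^6 * 0.95^-5 = 0.060296.
(1-p)^alpha * (1-q)^(1-alpha) = 0.4^6 * 0.05^-5 = 13107.2.
sum = 0.060296 + 13107.2 = 13107.260296.
D = (1/5)*log(13107.260296) = 1.8962

1.8962


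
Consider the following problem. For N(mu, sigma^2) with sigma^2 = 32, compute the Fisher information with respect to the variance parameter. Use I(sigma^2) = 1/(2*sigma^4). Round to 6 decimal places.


Fisher information for variance: I(sigma^2) = 1/(2*sigma^4).
sigma^2 = 32, so sigma^4 = 1024.
I = 1/(2*1024) = 1/2048 = 0.000488

0.000488


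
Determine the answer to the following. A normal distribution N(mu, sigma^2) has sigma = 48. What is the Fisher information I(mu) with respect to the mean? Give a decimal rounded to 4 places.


The Fisher information for the mean of a normal distribution is I(mu) = 1/sigma^2.
sigma = 48, so sigma^2 = 2304.
I(mu) = 1/2304 = 0.0004

0.0004


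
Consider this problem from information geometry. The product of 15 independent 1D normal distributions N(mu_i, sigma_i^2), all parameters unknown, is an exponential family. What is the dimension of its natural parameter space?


Exponential family dimension calculation:
Each univariate normal has two natural parameters (mu/sigma^2 and -1/(2 sigma^2)).
With 15 independent components, dim = 2 * 15 = 30.

30


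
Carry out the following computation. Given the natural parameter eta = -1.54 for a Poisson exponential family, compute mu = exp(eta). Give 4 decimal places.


Expectation parameter for Poisson exponential family:
mu = exp(eta).
eta = -1.54.
mu = exp(-1.54) = 0.2144

0.2144


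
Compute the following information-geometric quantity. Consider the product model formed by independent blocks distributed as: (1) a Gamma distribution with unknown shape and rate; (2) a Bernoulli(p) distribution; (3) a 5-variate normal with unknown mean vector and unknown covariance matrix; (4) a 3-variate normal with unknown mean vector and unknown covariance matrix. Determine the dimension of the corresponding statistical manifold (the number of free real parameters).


The dimension of a statistical manifold equals the number of free
(independent) real parameters of the model. For a product of independent
blocks the parameter counts add.
- Gamma (shape, rate): 2.
- Bernoulli (p): 1.
- 5-variate normal: 5 (mean) + 5*6/2 = 15 (symmetric covariance) = 20.
- 3-variate normal: 3 (mean) + 3*4/2 = 6 (symmetric covariance) = 9.
Total = 2 + 1 + 20 + 9 = 32.
Dimension = 32

32


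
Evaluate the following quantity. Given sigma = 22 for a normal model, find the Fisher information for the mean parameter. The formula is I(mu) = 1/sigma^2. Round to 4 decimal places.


The Fisher information for the mean of a normal distribution is I(mu) = 1/sigma^2.
sigma = 22, so sigma^2 = 484.
I(mu) = 1/484 = 0.0021

0.0021


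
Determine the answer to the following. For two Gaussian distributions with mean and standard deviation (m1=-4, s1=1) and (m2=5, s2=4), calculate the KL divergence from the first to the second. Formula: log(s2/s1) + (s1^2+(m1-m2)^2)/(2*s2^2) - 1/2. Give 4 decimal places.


KL divergence between normal distributions:
KL = log(s2/s1) + (s1^2 + (m1-m2)^2)/(2*s2^2) - 1/2.
log(4/1) = 1.386294.
(1^2 + (-4-5)^2)/(2*4^2) = (1 + 81)/32 = 2.5625.
KL = 1.386294 + 2.5625 - 0.5 = 3.4488

3.4488


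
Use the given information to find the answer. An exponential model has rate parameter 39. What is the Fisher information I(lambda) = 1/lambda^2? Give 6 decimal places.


Fisher information for exponential: I(lambda) = 1/lambda^2.
lambda = 39, lambda^2 = 1521.
I = 1/1521 = 0.000657

0.000657


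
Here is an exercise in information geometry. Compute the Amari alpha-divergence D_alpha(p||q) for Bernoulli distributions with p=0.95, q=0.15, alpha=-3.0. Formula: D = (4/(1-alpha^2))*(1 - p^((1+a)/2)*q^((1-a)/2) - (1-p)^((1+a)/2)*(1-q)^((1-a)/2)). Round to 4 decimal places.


Amari alpha-divergence:
D = (4/(1-alpha^2))*(1 - p^((1+a)/2)*q^((1-a)/2) - (1-p)^((1+a)/2)*(1-q)^((1-a)/2)).
alpha = -3.0, p = 0.95, q = 0.15.
e1 = (1+alpha)/2 = -1.0, e2 = (1-alpha)/2 = 2.0.
t1 = p^e1 * q^e2 = 0.95^-1.0 * 0.15^2.0 = 0.023684.
t2 = (1-p)^e1 * (1-q)^e2 = 0.05^-1.0 * 0.85^2.0 = 14.45.
4/(1-alpha^2) = -0.5.
D = -0.5*(1 - 0.023684 - 14.45) = 6.7368

6.7368


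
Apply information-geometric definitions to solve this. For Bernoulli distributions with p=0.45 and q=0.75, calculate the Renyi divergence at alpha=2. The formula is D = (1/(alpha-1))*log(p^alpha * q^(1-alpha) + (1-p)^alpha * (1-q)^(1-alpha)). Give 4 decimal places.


Renyi divergence of order alpha between Bernoulli distributions:
D = (1/(alpha-1))*log(p^alpha * q^(1-alpha) + (1-p)^alpha * (1-q)^(1-alpha)).
alpha = 2, p = 0.45, q = 0.75.
p^alpha * q^(1-alpha) = 0.45^2 * 0.75^-1 = 0.27.
(1-p)^alpha * (1-q)^(1-alpha) = 0.55^2 * 0.25^-1 = 1.21.
sum = 0.27 + 1.21 = 1.48.
D = (1/1)*log(1.48) = 0.3920

0.3920


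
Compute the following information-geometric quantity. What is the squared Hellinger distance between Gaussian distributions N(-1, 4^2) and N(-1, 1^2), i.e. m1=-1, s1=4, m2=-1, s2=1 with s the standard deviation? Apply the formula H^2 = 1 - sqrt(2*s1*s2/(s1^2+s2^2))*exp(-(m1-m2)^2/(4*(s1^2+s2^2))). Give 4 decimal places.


Squared Hellinger distance for Gaussians:
H^2 = 1 - sqrt(2*s1*s2/(s1^2+s2^2)) * exp(-(m1-m2)^2/(4*(s1^2+s2^2))).
s1^2 = 16, s2^2 = 1, s1^2+s2^2 = 17.
sqrt(2*4*1/(17)) = 0.685994.
(m1-m2)^2 = (0)^2 = 0.
exp(-0/(4*17)) = exp(0.0) = 1.0.
H^2 = 1 - 0.685994*1.0 = 0.3140

0.3140


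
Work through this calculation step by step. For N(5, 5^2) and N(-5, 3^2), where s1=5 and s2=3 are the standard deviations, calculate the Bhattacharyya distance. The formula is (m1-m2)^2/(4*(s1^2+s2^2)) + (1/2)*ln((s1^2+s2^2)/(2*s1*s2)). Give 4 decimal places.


Bhattacharyya distance between two Gaussians:
DB = (m1-m2)^2/(4*(s1^2+s2^2)) + (1/2)*ln((s1^2+s2^2)/(2*s1*s2)).
(m1-m2)^2 = (10)^2 = 100.
s1^2+s2^2 = 25 + 9 = 34.
term1 = 100/136 = 0.735294.
term2 = 0.5*ln(34/30.0) = 0.062582.
DB = 0.735294 + 0.062582 = 0.7979

0.7979


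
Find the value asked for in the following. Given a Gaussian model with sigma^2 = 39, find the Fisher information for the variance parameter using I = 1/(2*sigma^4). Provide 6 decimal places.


Fisher information for variance: I(sigma^2) = 1/(2*sigma^4).
sigma^2 = 39, so sigma^4 = 1521.
I = 1/(2*1521) = 1/3042 = 0.000329

0.000329


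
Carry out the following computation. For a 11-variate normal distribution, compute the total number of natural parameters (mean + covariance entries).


Exponential family dimension calculation:
For 11-dim MVN: mean has 11 params, covariance has 11*12/2 = 66 unique entries.
Total dim = 11 + 66 = 77.

77


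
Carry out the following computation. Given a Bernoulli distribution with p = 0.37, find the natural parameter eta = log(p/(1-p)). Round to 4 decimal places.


Natural parameter for Bernoulli: eta = log(p/(1-p)).
p = 0.37, 1-p = 0.63.
p/(1-p) = 0.587302.
eta = log(0.587302) = -0.5322

-0.5322


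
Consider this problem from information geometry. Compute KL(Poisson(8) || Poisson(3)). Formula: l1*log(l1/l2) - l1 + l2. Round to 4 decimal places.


KL divergence for Poisson:
KL = l1*log(l1/l2) - l1 + l2.
l1 = 8, l2 = 3.
log(8/3) = 0.980829.
l1*log(l1/l2) = 8 * 0.980829 = 7.846634.
KL = 7.846634 - 8 + 3 = 2.8466

2.8466


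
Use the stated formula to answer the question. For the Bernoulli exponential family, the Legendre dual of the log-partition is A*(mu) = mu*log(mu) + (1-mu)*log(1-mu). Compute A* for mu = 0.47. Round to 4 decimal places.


Legendre transform for Bernoulli:
A*(mu) = mu*log(mu) + (1-mu)*log(1-mu).
mu = 0.47, 1-mu = 0.53.
mu*log(mu) = 0.47*log(0.47) = -0.354861.
(1-mu)*log(1-mu) = 0.53*log(0.53) = -0.336485.
A* = -0.354861 + -0.336485 = -0.6913

-0.6913


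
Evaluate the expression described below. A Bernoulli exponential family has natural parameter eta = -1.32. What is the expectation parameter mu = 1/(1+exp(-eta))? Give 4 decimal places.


Dual coordinate (expectation parameter) for Bernoulli:
mu = 1/(1+exp(-eta)).
eta = -1.32.
exp(-eta) = exp(1.32) = 3.743421.
mu = 1/(1+3.743421) = 0.2108

0.2108


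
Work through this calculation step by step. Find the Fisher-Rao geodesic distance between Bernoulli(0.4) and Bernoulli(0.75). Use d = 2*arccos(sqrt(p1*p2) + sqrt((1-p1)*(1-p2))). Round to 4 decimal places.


Geodesic distance on Bernoulli manifold:
d(p1,p2) = 2*arccos(sqrt(p1*p2) + sqrt((1-p1)*(1-p2))).
sqrt(p1*p2) = sqrt(0.4*0.75) = 0.547723.
sqrt((1-p1)*(1-p2)) = sqrt(0.6*0.25) = 0.387298.
arg = 0.547723 + 0.387298 = 0.935021.
d = 2*arccos(0.935021) = 0.7250

0.7250


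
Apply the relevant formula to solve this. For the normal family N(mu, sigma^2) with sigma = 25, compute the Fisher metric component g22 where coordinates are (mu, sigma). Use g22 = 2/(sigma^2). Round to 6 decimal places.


For the 2-parameter normal family, the Fisher metric has:
  g11 = 1/sigma^2, g22 = 2/sigma^2.
sigma = 25, sigma^2 = 625.
g22 = 0.003200

0.003200


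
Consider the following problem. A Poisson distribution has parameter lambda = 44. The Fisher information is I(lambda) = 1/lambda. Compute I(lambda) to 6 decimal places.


Fisher information for Poisson: I(lambda) = 1/lambda.
lambda = 44.
I(lambda) = 1/44 = 0.022727

0.022727


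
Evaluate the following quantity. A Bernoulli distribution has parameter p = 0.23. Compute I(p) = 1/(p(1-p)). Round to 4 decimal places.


For Bernoulli(p), Fisher information is I(p) = 1/(p*(1-p)).
p = 0.23, 1-p = 0.77.
p*(1-p) = 0.1771.
I(p) = 1/0.1771 = 5.6465

5.6465


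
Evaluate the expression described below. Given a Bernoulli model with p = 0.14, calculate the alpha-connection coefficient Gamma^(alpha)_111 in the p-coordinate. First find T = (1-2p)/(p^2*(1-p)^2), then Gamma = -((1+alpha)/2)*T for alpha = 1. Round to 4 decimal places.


Skewness (Amari-Chentsov) tensor: T = (1-2p)/(p^2*(1-p)^2).
p = 0.14, 1-2p = 0.72, p^2 = 0.0196, (1-p)^2 = 0.7396.
T = 0.72/(0.0196 * 0.7396) = 49.668326.
In the p-coordinate, Gamma^(alpha) = Gamma^(0) - (alpha/2)*T with Gamma^(0) = (1/2)*g'(p) = -T/2,
so Gamma^(alpha) = -((1+alpha)/2)*T.
alpha = 1, -(1+alpha)/2 = -1.0.
Gamma = -1.0 * 49.668326 = -49.6683

-49.6683


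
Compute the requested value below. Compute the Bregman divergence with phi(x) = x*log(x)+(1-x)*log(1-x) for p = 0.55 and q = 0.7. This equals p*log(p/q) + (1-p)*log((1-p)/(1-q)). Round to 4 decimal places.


Bregman divergence with negative entropy generator:
D = p*log(p/q) + (1-p)*log((1-p)/(1-q)).
p = 0.55, q = 0.7.
p*log(p/q) = 0.55*log(0.55/0.7) = -0.132639.
(1-p)*log((1-p)/(1-q)) = 0.45*log(0.45/0.3) = 0.182459.
D = -0.132639 + 0.182459 = 0.0498

0.0498


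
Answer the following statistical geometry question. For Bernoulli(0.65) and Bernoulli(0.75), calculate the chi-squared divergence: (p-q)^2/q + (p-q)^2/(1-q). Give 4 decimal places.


Chi-squared divergence between Bernoulli distributions:
chi^2 = (p-q)^2/q + (p-q)^2/(1-q).
p = 0.65, q = 0.75, p-q = -0.1.
(p-q)^2 = 0.01.
term1 = 0.01/0.75 = 0.013333.
term2 = 0.01/0.25 = 0.04.
chi^2 = 0.013333 + 0.04 = 0.0533

0.0533


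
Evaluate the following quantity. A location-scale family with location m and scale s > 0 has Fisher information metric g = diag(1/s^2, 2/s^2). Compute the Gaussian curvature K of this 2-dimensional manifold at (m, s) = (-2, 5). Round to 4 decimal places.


The metric has the form g = (A dm^2 + B ds^2)/s^2 with A = 1, B = 2.
Substitute u = sqrt(A/B)*m: g = B*(du^2 + ds^2)/s^2, i.e. B times the
Poincare upper half-plane metric, which has constant Gaussian curvature -1.
Scaling a 2D metric by a constant c divides the Gaussian curvature by c,
so K = -1/B = -1/(2) = -0.5000 everywhere (the point (m, s) = (-2, 5) is irrelevant:
the curvature is constant).
The requested Gaussian curvature is K = -0.5000.

-0.5000


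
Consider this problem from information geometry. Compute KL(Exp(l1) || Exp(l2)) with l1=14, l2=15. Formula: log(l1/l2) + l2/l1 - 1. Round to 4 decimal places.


KL divergence for exponential family:
KL = log(l1/l2) + l2/l1 - 1.
log(14/15) = -0.068993.
15/14 = 1.071429.
KL = -0.068993 + 1.071429 - 1 = 0.0024

0.0024


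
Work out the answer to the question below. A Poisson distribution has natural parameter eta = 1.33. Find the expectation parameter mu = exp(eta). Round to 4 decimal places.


Expectation parameter for Poisson exponential family:
mu = exp(eta).
eta = 1.33.
mu = exp(1.33) = 3.7810

3.7810


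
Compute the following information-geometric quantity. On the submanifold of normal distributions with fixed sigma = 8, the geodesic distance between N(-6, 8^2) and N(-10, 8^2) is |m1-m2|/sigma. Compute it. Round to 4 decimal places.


On the fixed-variance normal subfamily, geodesic distance = |m1-m2|/sigma.
|-6 - -10| = 4.
sigma = 8.
d = 4/8 = 0.5000

0.5000


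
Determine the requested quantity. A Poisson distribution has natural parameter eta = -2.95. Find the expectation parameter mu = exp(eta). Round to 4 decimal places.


Expectation parameter for Poisson exponential family:
mu = exp(eta).
eta = -2.95.
mu = exp(-2.95) = 0.0523

0.0523


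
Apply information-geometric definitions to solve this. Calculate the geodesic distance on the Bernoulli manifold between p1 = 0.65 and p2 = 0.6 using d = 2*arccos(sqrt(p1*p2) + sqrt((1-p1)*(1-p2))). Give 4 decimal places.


Geodesic distance on Bernoulli manifold:
d(p1,p2) = 2*arccos(sqrt(p1*p2) + sqrt((1-p1)*(1-p2))).
sqrt(p1*p2) = sqrt(0.65*0.6) = 0.6245.
sqrt((1-p1)*(1-p2)) = sqrt(0.35*0.4) = 0.374166.
arg = 0.6245 + 0.374166 = 0.998666.
d = 2*arccos(0.998666) = 0.1033

0.1033


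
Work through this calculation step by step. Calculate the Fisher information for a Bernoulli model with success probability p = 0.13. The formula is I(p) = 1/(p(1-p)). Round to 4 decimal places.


For Bernoulli(p), Fisher information is I(p) = 1/(p*(1-p)).
p = 0.13, 1-p = 0.87.
p*(1-p) = 0.1131.
I(p) = 1/0.1131 = 8.8417

8.8417


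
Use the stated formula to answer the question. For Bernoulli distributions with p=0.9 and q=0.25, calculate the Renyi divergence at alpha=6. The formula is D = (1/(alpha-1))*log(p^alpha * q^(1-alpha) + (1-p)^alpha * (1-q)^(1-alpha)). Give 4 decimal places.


Renyi divergence of order alpha between Bernoulli distributions:
D = (1/(alpha-1))*log(p^alpha * q^(1-alpha) + (1-p)^alpha * (1-q)^(1-alpha)).
alpha = 6, p = 0.9, q = 0.25.
p^alpha * q^(1-alpha) = 0.9^6 * 0.25^-5 = 544.195584.
(1-p)^alpha * (1-q)^(1-alpha) = 0.1^6 * 0.75^-5 = 4e-06.
sum = 544.195584 + 4e-06 = 544.195588.
D = (1/5)*log(544.195588) = 1.2599

1.2599


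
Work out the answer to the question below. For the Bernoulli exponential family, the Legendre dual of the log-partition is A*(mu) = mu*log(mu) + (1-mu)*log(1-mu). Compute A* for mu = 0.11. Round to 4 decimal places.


Legendre transform for Bernoulli:
A*(mu) = mu*log(mu) + (1-mu)*log(1-mu).
mu = 0.11, 1-mu = 0.89.
mu*log(mu) = 0.11*log(0.11) = -0.2428.
(1-mu)*log(1-mu) = 0.89*log(0.89) = -0.103715.
A* = -0.2428 + -0.103715 = -0.3465

-0.3465


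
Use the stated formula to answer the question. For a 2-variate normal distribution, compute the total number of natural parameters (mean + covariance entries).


Exponential family dimension calculation:
For 2-dim MVN: mean has 2 params, covariance has 2*3/2 = 3 unique entries.
Total dim = 2 + 3 = 5.

5


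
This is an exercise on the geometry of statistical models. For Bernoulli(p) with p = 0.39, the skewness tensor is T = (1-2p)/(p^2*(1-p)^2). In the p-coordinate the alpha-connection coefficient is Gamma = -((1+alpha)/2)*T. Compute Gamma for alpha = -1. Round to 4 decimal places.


Skewness (Amari-Chentsov) tensor: T = (1-2p)/(p^2*(1-p)^2).
p = 0.39, 1-2p = 0.22, p^2 = 0.1521, (1-p)^2 = 0.3721.
T = 0.22/(0.1521 * 0.3721) = 3.887172.
In the p-coordinate, Gamma^(alpha) = Gamma^(0) - (alpha/2)*T with Gamma^(0) = (1/2)*g'(p) = -T/2,
so Gamma^(alpha) = -((1+alpha)/2)*T.
alpha = -1, -(1+alpha)/2 = 0.0.
Gamma = 0.0 * 3.887172 = 0.0000

0.0000


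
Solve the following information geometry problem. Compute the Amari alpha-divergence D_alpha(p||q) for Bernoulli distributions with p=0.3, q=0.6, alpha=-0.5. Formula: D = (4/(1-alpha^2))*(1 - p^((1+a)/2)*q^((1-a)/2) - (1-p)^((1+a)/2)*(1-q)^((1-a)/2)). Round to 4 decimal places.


Amari alpha-divergence:
D = (4/(1-alpha^2))*(1 - p^((1+a)/2)*q^((1-a)/2) - (1-p)^((1+a)/2)*(1-q)^((1-a)/2)).
alpha = -0.5, p = 0.3, q = 0.6.
e1 = (1+alpha)/2 = 0.25, e2 = (1-alpha)/2 = 0.75.
t1 = p^e1 * q^e2 = 0.3^0.25 * 0.6^0.75 = 0.504538.
t2 = (1-p)^e1 * (1-q)^e2 = 0.7^0.25 * 0.4^0.75 = 0.460065.
4/(1-alpha^2) = 5.333333.
D = 5.333333*(1 - 0.504538 - 0.460065) = 0.1888

0.1888


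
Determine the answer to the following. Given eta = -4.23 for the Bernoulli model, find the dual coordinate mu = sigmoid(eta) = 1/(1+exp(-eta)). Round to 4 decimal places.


Dual coordinate (expectation parameter) for Bernoulli:
mu = 1/(1+exp(-eta)).
eta = -4.23.
exp(-eta) = exp(4.23) = 68.717232.
mu = 1/(1+68.717232) = 0.0143

0.0143


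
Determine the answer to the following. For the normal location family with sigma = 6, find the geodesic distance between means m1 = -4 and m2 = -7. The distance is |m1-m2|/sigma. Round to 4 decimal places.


On the fixed-variance normal subfamily, geodesic distance = |m1-m2|/sigma.
|-4 - -7| = 3.
sigma = 6.
d = 3/6 = 0.5000

0.5000


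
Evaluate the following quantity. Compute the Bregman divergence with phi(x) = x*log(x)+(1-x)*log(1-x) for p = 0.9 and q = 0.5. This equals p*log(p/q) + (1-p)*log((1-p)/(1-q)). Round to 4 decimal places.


Bregman divergence with negative entropy generator:
D = p*log(p/q) + (1-p)*log((1-p)/(1-q)).
p = 0.9, q = 0.5.
p*log(p/q) = 0.9*log(0.9/0.5) = 0.529008.
(1-p)*log((1-p)/(1-q)) = 0.1*log(0.1/0.5) = -0.160944.
D = 0.529008 + -0.160944 = 0.3681

0.3681


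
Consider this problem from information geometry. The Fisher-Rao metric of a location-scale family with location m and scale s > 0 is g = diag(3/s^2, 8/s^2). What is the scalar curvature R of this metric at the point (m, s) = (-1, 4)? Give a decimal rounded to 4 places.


The metric has the form g = (A dm^2 + B ds^2)/s^2 with A = 3, B = 8.
Substitute u = sqrt(A/B)*m: g = B*(du^2 + ds^2)/s^2, i.e. B times the
Poincare upper half-plane metric, which has constant Gaussian curvature -1.
Scaling a 2D metric by a constant c divides the Gaussian curvature by c,
so K = -1/B = -1/(8) = -0.1250 everywhere (the point (m, s) = (-1, 4) is irrelevant:
the curvature is constant).
Scalar curvature in dimension 2: R = 2K = -2/(8) = -0.2500.

-0.2500


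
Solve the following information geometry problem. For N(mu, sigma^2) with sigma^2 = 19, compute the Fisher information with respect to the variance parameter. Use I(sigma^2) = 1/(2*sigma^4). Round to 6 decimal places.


Fisher information for variance: I(sigma^2) = 1/(2*sigma^4).
sigma^2 = 19, so sigma^4 = 361.
I = 1/(2*361) = 1/722 = 0.001385

0.001385


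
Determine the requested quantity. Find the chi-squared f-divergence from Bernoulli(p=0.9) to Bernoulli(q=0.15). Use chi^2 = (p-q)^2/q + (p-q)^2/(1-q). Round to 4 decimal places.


Chi-squared divergence between Bernoulli distributions:
chi^2 = (p-q)^2/q + (p-q)^2/(1-q).
p = 0.9, q = 0.15, p-q = 0.75.
(p-q)^2 = 0.5625.
term1 = 0.5625/0.15 = 3.75.
term2 = 0.5625/0.85 = 0.661765.
chi^2 = 3.75 + 0.661765 = 4.4118

4.4118


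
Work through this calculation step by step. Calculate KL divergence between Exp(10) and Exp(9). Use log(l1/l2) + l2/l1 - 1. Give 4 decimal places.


KL divergence for exponential family:
KL = log(l1/l2) + l2/l1 - 1.
log(10/9) = 0.105361.
9/10 = 0.9.
KL = 0.105361 + 0.9 - 1 = 0.0054

0.0054


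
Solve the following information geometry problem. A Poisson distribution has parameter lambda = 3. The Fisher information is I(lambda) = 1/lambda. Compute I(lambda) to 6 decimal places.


Fisher information for Poisson: I(lambda) = 1/lambda.
lambda = 3.
I(lambda) = 1/3 = 0.333333

0.333333


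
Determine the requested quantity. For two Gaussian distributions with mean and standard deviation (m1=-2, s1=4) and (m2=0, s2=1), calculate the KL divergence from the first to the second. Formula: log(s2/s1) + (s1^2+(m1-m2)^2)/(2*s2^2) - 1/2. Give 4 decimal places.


KL divergence between normal distributions:
KL = log(s2/s1) + (s1^2 + (m1-m2)^2)/(2*s2^2) - 1/2.
log(1/4) = -1.386294.
(4^2 + (-2-0)^2)/(2*1^2) = (16 + 4)/2 = 10.0.
KL = -1.386294 + 10.0 - 0.5 = 8.1137

8.1137


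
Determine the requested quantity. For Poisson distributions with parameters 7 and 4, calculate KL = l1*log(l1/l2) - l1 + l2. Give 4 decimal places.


KL divergence for Poisson:
KL = l1*log(l1/l2) - l1 + l2.
l1 = 7, l2 = 4.
log(7/4) = 0.559616.
l1*log(l1/l2) = 7 * 0.559616 = 3.917311.
KL = 3.917311 - 7 + 4 = 0.9173

0.9173


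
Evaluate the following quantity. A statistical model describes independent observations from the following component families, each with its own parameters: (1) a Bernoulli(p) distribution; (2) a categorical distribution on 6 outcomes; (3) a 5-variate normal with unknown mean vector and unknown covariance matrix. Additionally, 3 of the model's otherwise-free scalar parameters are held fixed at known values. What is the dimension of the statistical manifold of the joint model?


The dimension of a statistical manifold equals the number of free
(independent) real parameters of the model. For a product of independent
blocks the parameter counts add.
- Bernoulli (p): 1.
- categorical on 6 outcomes (probabilities sum to 1): 6-1 = 5.
- 5-variate normal: 5 (mean) + 5*6/2 = 15 (symmetric covariance) = 20.
Total = 1 + 5 + 20 = 26.
3 parameter(s) fixed at known values: 26 - 3 = 23.
Dimension = 23

23


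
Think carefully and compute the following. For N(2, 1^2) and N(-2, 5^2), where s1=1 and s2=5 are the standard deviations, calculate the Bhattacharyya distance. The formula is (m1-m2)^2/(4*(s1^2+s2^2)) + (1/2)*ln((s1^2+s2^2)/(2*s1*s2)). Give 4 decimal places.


Bhattacharyya distance between two Gaussians:
DB = (m1-m2)^2/(4*(s1^2+s2^2)) + (1/2)*ln((s1^2+s2^2)/(2*s1*s2)).
(m1-m2)^2 = (4)^2 = 16.
s1^2+s2^2 = 1 + 25 = 26.
term1 = 16/104 = 0.153846.
term2 = 0.5*ln(26/10.0) = 0.477756.
DB = 0.153846 + 0.477756 = 0.6316

0.6316


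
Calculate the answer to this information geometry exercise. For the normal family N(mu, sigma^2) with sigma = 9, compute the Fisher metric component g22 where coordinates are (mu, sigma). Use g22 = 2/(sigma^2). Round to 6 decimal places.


For the 2-parameter normal family, the Fisher metric has:
  g11 = 1/sigma^2, g22 = 2/sigma^2.
sigma = 9, sigma^2 = 81.
g22 = 0.024691

0.024691


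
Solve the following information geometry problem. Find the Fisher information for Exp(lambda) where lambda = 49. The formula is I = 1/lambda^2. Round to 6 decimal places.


Fisher information for exponential: I(lambda) = 1/lambda^2.
lambda = 49, lambda^2 = 2401.
I = 1/2401 = 0.000416

0.000416


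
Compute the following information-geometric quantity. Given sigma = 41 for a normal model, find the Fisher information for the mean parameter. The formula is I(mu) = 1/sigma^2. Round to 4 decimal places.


The Fisher information for the mean of a normal distribution is I(mu) = 1/sigma^2.
sigma = 41, so sigma^2 = 1681.
I(mu) = 1/1681 = 0.0006

0.0006


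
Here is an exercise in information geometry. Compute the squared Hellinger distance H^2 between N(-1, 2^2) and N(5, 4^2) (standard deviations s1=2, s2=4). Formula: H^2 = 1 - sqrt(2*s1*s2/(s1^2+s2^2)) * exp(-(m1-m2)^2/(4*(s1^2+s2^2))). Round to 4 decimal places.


Squared Hellinger distance for Gaussians:
H^2 = 1 - sqrt(2*s1*s2/(s1^2+s2^2)) * exp(-(m1-m2)^2/(4*(s1^2+s2^2))).
s1^2 = 4, s2^2 = 16, s1^2+s2^2 = 20.
sqrt(2*2*4/(20)) = 0.894427.
(m1-m2)^2 = (-6)^2 = 36.
exp(-36/(4*20)) = exp(-0.45) = 0.637628.
H^2 = 1 - 0.894427*0.637628 = 0.4297

0.4297


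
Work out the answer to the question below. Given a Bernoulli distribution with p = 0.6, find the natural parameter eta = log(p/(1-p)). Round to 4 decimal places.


Natural parameter for Bernoulli: eta = log(p/(1-p)).
p = 0.6, 1-p = 0.4.
p/(1-p) = 1.5.
eta = log(1.5) = 0.4055

0.4055


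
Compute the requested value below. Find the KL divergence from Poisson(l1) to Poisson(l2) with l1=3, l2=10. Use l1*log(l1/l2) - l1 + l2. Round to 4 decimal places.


KL divergence for Poisson:
KL = l1*log(l1/l2) - l1 + l2.
l1 = 3, l2 = 10.
log(3/10) = -1.203973.
l1*log(l1/l2) = 3 * -1.203973 = -3.611918.
KL = -3.611918 - 3 + 10 = 3.3881

3.3881


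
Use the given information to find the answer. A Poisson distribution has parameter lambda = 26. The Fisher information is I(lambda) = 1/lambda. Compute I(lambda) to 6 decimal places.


Fisher information for Poisson: I(lambda) = 1/lambda.
lambda = 26.
I(lambda) = 1/26 = 0.038462

0.038462


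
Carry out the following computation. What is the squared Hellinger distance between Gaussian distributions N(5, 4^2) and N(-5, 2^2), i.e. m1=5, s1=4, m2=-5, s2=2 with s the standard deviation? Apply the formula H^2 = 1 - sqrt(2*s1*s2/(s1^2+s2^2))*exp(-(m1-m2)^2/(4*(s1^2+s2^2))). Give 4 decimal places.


Squared Hellinger distance for Gaussians:
H^2 = 1 - sqrt(2*s1*s2/(s1^2+s2^2)) * exp(-(m1-m2)^2/(4*(s1^2+s2^2))).
s1^2 = 16, s2^2 = 4, s1^2+s2^2 = 20.
sqrt(2*4*2/(20)) = 0.894427.
(m1-m2)^2 = (10)^2 = 100.
exp(-100/(4*20)) = exp(-1.25) = 0.286505.
H^2 = 1 - 0.894427*0.286505 = 0.7437

0.7437


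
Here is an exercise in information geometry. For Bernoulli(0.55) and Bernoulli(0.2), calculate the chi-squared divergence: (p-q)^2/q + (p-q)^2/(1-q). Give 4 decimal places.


Chi-squared divergence between Bernoulli distributions:
chi^2 = (p-q)^2/q + (p-q)^2/(1-q).
p = 0.55, q = 0.2, p-q = 0.35.
(p-q)^2 = 0.1225.
term1 = 0.1225/0.2 = 0.6125.
term2 = 0.1225/0.8 = 0.153125.
chi^2 = 0.6125 + 0.153125 = 0.7656

0.7656


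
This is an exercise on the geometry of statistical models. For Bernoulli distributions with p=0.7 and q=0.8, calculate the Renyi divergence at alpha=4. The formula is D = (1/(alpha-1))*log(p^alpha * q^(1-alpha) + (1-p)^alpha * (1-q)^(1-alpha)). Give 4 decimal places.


Renyi divergence of order alpha between Bernoulli distributions:
D = (1/(alpha-1))*log(p^alpha * q^(1-alpha) + (1-p)^alpha * (1-q)^(1-alpha)).
alpha = 4, p = 0.7, q = 0.8.
p^alpha * q^(1-alpha) = 0.7^4 * 0.8^-3 = 0.468945.
(1-p)^alpha * (1-q)^(1-alpha) = 0.3^4 * 0.2^-3 = 1.0125.
sum = 0.468945 + 1.0125 = 1.481445.
D = (1/3)*log(1.481445) = 0.1310

0.1310


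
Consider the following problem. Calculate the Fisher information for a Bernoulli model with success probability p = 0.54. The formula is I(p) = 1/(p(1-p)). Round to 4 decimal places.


For Bernoulli(p), Fisher information is I(p) = 1/(p*(1-p)).
p = 0.54, 1-p = 0.46.
p*(1-p) = 0.2484.
I(p) = 1/0.2484 = 4.0258

4.0258


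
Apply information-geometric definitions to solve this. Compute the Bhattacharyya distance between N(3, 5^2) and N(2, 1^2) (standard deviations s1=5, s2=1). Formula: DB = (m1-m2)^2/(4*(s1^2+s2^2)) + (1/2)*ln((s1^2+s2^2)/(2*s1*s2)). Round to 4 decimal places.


Bhattacharyya distance between two Gaussians:
DB = (m1-m2)^2/(4*(s1^2+s2^2)) + (1/2)*ln((s1^2+s2^2)/(2*s1*s2)).
(m1-m2)^2 = (1)^2 = 1.
s1^2+s2^2 = 25 + 1 = 26.
term1 = 1/104 = 0.009615.
term2 = 0.5*ln(26/10.0) = 0.477756.
DB = 0.009615 + 0.477756 = 0.4874

0.4874


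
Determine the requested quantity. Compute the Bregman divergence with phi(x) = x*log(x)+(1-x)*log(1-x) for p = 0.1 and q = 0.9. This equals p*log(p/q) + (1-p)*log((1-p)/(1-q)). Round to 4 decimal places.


Bregman divergence with negative entropy generator:
D = p*log(p/q) + (1-p)*log((1-p)/(1-q)).
p = 0.1, q = 0.9.
p*log(p/q) = 0.1*log(0.1/0.9) = -0.219722.
(1-p)*log((1-p)/(1-q)) = 0.9*log(0.9/0.1) = 1.977502.
D = -0.219722 + 1.977502 = 1.7578

1.7578


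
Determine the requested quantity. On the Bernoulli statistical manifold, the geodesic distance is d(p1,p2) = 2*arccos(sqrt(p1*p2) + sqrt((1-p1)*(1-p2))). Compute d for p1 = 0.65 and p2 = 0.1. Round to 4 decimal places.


Geodesic distance on Bernoulli manifold:
d(p1,p2) = 2*arccos(sqrt(p1*p2) + sqrt((1-p1)*(1-p2))).
sqrt(p1*p2) = sqrt(0.65*0.1) = 0.254951.
sqrt((1-p1)*(1-p2)) = sqrt(0.35*0.9) = 0.561249.
arg = 0.254951 + 0.561249 = 0.8162.
d = 2*arccos(0.8162) = 1.2320

1.2320


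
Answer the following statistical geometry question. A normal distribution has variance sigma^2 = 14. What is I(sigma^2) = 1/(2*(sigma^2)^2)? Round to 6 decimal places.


Fisher information for variance: I(sigma^2) = 1/(2*sigma^4).
sigma^2 = 14, so sigma^4 = 196.
I = 1/(2*196) = 1/392 = 0.002551

0.002551


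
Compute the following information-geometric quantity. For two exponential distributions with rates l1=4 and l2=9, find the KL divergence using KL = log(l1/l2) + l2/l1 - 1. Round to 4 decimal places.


KL divergence for exponential family:
KL = log(l1/l2) + l2/l1 - 1.
log(4/9) = -0.81093.
9/4 = 2.25.
KL = -0.81093 + 2.25 - 1 = 0.4391

0.4391


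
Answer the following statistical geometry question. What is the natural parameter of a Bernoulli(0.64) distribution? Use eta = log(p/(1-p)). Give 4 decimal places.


Natural parameter for Bernoulli: eta = log(p/(1-p)).
p = 0.64, 1-p = 0.36.
p/(1-p) = 1.777778.
eta = log(1.777778) = 0.5754

0.5754


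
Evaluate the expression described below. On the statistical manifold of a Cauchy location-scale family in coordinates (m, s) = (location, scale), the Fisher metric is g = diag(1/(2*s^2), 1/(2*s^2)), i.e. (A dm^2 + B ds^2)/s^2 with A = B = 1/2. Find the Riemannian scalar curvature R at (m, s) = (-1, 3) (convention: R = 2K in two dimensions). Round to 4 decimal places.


The metric has the form g = (A dm^2 + B ds^2)/s^2 with A = 1/2, B = 1/2.
Substitute u = sqrt(A/B)*m: g = B*(du^2 + ds^2)/s^2, i.e. B times the
Poincare upper half-plane metric, which has constant Gaussian curvature -1.
Scaling a 2D metric by a constant c divides the Gaussian curvature by c,
so K = -1/B = -1/(1/2) = -2.0000 everywhere (the point (m, s) = (-1, 3) is irrelevant:
the curvature is constant).
Scalar curvature in dimension 2: R = 2K = -2/(1/2) = -4.0000.

-4.0000


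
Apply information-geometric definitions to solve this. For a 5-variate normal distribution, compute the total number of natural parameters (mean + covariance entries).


Exponential family dimension calculation:
For 5-dim MVN: mean has 5 params, covariance has 5*6/2 = 15 unique entries.
Total dim = 5 + 15 = 20.

20


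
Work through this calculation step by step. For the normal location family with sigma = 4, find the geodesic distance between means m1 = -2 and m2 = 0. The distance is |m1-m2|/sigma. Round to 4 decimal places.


On the fixed-variance normal subfamily, geodesic distance = |m1-m2|/sigma.
|-2 - 0| = 2.
sigma = 4.
d = 2/4 = 0.5000

0.5000


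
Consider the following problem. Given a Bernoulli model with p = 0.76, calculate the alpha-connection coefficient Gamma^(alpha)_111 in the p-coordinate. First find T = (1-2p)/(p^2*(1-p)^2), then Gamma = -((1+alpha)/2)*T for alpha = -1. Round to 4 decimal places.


Skewness (Amari-Chentsov) tensor: T = (1-2p)/(p^2*(1-p)^2).
p = 0.76, 1-2p = -0.52, p^2 = 0.5776, (1-p)^2 = 0.0576.
T = -0.52/(0.5776 * 0.0576) = -15.629809.
In the p-coordinate, Gamma^(alpha) = Gamma^(0) - (alpha/2)*T with Gamma^(0) = (1/2)*g'(p) = -T/2,
so Gamma^(alpha) = -((1+alpha)/2)*T.
alpha = -1, -(1+alpha)/2 = 0.0.
Gamma = 0.0 * -15.629809 = 0.0000

0.0000


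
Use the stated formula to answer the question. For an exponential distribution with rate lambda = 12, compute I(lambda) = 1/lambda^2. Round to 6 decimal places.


Fisher information for exponential: I(lambda) = 1/lambda^2.
lambda = 12, lambda^2 = 144.
I = 1/144 = 0.006944

0.006944


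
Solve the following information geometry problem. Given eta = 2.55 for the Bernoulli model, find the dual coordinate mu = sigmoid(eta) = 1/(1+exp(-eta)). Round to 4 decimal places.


Dual coordinate (expectation parameter) for Bernoulli:
mu = 1/(1+exp(-eta)).
eta = 2.55.
exp(-eta) = exp(-2.55) = 0.078082.
mu = 1/(1+0.078082) = 0.9276

0.9276


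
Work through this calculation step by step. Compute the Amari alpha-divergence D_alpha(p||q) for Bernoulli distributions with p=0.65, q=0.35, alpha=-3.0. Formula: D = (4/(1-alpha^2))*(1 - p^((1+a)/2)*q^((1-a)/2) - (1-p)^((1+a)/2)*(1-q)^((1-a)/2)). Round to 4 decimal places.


Amari alpha-divergence:
D = (4/(1-alpha^2))*(1 - p^((1+a)/2)*q^((1-a)/2) - (1-p)^((1+a)/2)*(1-q)^((1-a)/2)).
alpha = -3.0, p = 0.65, q = 0.35.
e1 = (1+alpha)/2 = -1.0, e2 = (1-alpha)/2 = 2.0.
t1 = p^e1 * q^e2 = 0.65^-1.0 * 0.35^2.0 = 0.188462.
t2 = (1-p)^e1 * (1-q)^e2 = 0.35^-1.0 * 0.65^2.0 = 1.207143.
4/(1-alpha^2) = -0.5.
D = -0.5*(1 - 0.188462 - 1.207143) = 0.1978

0.1978


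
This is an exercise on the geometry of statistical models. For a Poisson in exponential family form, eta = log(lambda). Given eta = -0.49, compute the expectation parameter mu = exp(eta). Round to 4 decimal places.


Expectation parameter for Poisson exponential family:
mu = exp(eta).
eta = -0.49.
mu = exp(-0.49) = 0.6126

0.6126


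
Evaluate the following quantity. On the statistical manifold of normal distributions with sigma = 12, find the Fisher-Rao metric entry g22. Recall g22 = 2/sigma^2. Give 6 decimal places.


For the 2-parameter normal family, the Fisher metric has:
  g11 = 1/sigma^2, g22 = 2/sigma^2.
sigma = 12, sigma^2 = 144.
g22 = 0.013889

0.013889


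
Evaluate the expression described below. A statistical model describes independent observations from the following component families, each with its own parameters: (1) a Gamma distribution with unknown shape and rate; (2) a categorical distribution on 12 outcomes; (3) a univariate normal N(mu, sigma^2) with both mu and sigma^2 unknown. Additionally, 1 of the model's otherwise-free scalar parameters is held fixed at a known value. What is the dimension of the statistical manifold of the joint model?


The dimension of a statistical manifold equals the number of free
(independent) real parameters of the model. For a product of independent
blocks the parameter counts add.
- Gamma (shape, rate): 2.
- categorical on 12 outcomes (probabilities sum to 1): 12-1 = 11.
- normal (mu, sigma^2): 2.
Total = 2 + 11 + 2 = 15.
1 parameter(s) fixed at known values: 15 - 1 = 14.
Dimension = 14

14


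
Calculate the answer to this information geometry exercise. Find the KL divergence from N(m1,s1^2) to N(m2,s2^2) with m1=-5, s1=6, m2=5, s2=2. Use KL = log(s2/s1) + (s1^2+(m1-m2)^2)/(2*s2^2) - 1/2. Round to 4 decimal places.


KL divergence between normal distributions:
KL = log(s2/s1) + (s1^2 + (m1-m2)^2)/(2*s2^2) - 1/2.
log(2/6) = -1.098612.
(6^2 + (-5-5)^2)/(2*2^2) = (36 + 100)/8 = 17.0.
KL = -1.098612 + 17.0 - 0.5 = 15.4014

15.4014


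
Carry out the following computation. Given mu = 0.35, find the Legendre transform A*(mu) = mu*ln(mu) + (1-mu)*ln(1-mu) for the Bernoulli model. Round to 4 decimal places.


Legendre transform for Bernoulli:
A*(mu) = mu*log(mu) + (1-mu)*log(1-mu).
mu = 0.35, 1-mu = 0.65.
mu*log(mu) = 0.35*log(0.35) = -0.367438.
(1-mu)*log(1-mu) = 0.65*log(0.65) = -0.280009.
A* = -0.367438 + -0.280009 = -0.6474

-0.6474


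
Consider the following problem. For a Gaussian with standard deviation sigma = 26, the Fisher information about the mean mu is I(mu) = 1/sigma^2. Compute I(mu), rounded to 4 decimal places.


The Fisher information for the mean of a normal distribution is I(mu) = 1/sigma^2.
sigma = 26, so sigma^2 = 676.
I(mu) = 1/676 = 0.0015

0.0015


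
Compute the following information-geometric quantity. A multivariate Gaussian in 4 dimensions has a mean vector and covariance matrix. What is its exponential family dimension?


Exponential family dimension calculation:
For 4-dim MVN: mean has 4 params, covariance has 4*5/2 = 10 unique entries.
Total dim = 4 + 10 = 14.

14


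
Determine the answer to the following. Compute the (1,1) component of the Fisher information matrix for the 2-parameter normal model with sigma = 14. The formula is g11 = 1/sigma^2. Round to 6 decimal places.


For the 2-parameter normal family, the Fisher metric has:
  g11 = 1/sigma^2, g22 = 2/sigma^2.
sigma = 14, sigma^2 = 196.
g11 = 0.005102

0.005102


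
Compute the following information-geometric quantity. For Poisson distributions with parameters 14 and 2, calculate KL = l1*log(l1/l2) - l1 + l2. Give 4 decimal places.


KL divergence for Poisson:
KL = l1*log(l1/l2) - l1 + l2.
l1 = 14, l2 = 2.
log(14/2) = 1.94591.
l1*log(l1/l2) = 14 * 1.94591 = 27.242742.
KL = 27.242742 - 14 + 2 = 15.2427

15.2427


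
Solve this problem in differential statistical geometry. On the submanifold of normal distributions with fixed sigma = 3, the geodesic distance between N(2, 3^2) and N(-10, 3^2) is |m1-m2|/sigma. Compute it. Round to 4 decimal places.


On the fixed-variance normal subfamily, geodesic distance = |m1-m2|/sigma.
|2 - -10| = 12.
sigma = 3.
d = 12/3 = 4.0000

4.0000


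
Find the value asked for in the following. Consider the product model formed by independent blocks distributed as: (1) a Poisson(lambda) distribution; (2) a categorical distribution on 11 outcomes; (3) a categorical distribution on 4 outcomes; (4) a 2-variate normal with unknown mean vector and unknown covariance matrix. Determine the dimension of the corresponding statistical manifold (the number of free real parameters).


The dimension of a statistical manifold equals the number of free
(independent) real parameters of the model. For a product of independent
blocks the parameter counts add.
- Poisson (lambda): 1.
- categorical on 11 outcomes (probabilities sum to 1): 11-1 = 10.
- categorical on 4 outcomes (probabilities sum to 1): 4-1 = 3.
- 2-variate normal: 2 (mean) + 2*3/2 = 3 (symmetric covariance) = 5.
Total = 1 + 10 + 3 + 5 = 19.
Dimension = 19

19


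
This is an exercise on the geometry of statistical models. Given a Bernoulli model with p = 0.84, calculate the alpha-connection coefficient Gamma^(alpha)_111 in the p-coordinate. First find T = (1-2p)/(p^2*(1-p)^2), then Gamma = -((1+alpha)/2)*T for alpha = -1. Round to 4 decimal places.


Skewness (Amari-Chentsov) tensor: T = (1-2p)/(p^2*(1-p)^2).
p = 0.84, 1-2p = -0.68, p^2 = 0.7056, (1-p)^2 = 0.0256.
T = -0.68/(0.7056 * 0.0256) = -37.645266.
In the p-coordinate, Gamma^(alpha) = Gamma^(0) - (alpha/2)*T with Gamma^(0) = (1/2)*g'(p) = -T/2,
so Gamma^(alpha) = -((1+alpha)/2)*T.
alpha = -1, -(1+alpha)/2 = 0.0.
Gamma = 0.0 * -37.645266 = 0.0000

0.0000
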